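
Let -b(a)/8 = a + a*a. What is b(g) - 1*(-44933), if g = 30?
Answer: 37493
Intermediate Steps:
b(a) = -8*a - 8*a**2 (b(a) = -8*(a + a*a) = -8*(a + a**2) = -8*a - 8*a**2)
b(g) - 1*(-44933) = -8*30*(1 + 30) - 1*(-44933) = -8*30*31 + 44933 = -7440 + 44933 = 37493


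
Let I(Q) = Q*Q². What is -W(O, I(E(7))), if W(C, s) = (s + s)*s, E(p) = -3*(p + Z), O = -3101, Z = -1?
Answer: -68024448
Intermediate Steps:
E(p) = 3 - 3*p (E(p) = -3*(p - 1) = -3*(-1 + p) = 3 - 3*p)
I(Q) = Q³
W(C, s) = 2*s² (W(C, s) = (2*s)*s = 2*s²)
-W(O, I(E(7))) = -2*((3 - 3*7)³)² = -2*((3 - 21)³)² = -2*((-18)³)² = -2*(-5832)² = -2*34012224 = -1*68024448 = -68024448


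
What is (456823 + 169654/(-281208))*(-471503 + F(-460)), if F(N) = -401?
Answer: -7577723093919640/35151 ≈ -2.1558e+11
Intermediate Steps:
(456823 + 169654/(-281208))*(-471503 + F(-460)) = (456823 + 169654/(-281208))*(-471503 - 401) = (456823 + 169654*(-1/281208))*(-471904) = (456823 - 84827/140604)*(-471904) = (64231056265/140604)*(-471904) = -7577723093919640/35151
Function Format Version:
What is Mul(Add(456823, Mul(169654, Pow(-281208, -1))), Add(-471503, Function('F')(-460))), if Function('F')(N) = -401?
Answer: Rational(-7577723093919640, 35151) ≈ -2.1558e+11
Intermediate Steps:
Mul(Add(456823, Mul(169654, Pow(-281208, -1))), Add(-471503, Function('F')(-460))) = Mul(Add(456823, Mul(169654, Pow(-281208, -1))), Add(-471503, -401)) = Mul(Add(456823, Mul(169654, Rational(-1, 281208))), -471904) = Mul(Add(456823, Rational(-84827, 140604)), -471904) = Mul(Rational(64231056265, 140604), -471904) = Rational(-7577723093919640, 35151)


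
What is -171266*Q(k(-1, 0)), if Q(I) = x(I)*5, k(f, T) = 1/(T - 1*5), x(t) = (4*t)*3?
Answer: 2055192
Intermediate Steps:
x(t) = 12*t
k(f, T) = 1/(-5 + T) (k(f, T) = 1/(T - 5) = 1/(-5 + T))
Q(I) = 60*I (Q(I) = (12*I)*5 = 60*I)
-171266*Q(k(-1, 0)) = -10275960/(-5 + 0) = -10275960/(-5) = -10275960*(-1)/5 = -171266*(-12) = 2055192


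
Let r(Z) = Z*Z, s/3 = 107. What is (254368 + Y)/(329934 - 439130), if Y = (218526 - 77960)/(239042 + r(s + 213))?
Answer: -66669668715/28620162404 ≈ -2.3295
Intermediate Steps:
s = 321 (s = 3*107 = 321)
r(Z) = Z²
Y = 70283/262099 (Y = (218526 - 77960)/(239042 + (321 + 213)²) = 140566/(239042 + 534²) = 140566/(239042 + 285156) = 140566/524198 = 140566*(1/524198) = 70283/262099 ≈ 0.26815)
(254368 + Y)/(329934 - 439130) = (254368 + 70283/262099)/(329934 - 439130) = (66669668715/262099)/(-109196) = (66669668715/262099)*(-1/109196) = -66669668715/28620162404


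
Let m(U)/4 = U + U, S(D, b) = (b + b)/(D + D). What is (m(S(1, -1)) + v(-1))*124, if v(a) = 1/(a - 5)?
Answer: -3038/3 ≈ -1012.7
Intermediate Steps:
v(a) = 1/(-5 + a)
S(D, b) = b/D (S(D, b) = (2*b)/((2*D)) = (2*b)*(1/(2*D)) = b/D)
m(U) = 8*U (m(U) = 4*(U + U) = 4*(2*U) = 8*U)
(m(S(1, -1)) + v(-1))*124 = (8*(-1/1) + 1/(-5 - 1))*124 = (8*(-1*1) + 1/(-6))*124 = (8*(-1) - ⅙)*124 = (-8 - ⅙)*124 = -49/6*124 = -3038/3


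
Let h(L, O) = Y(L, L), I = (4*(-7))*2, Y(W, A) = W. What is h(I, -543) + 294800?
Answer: 294744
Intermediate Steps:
I = -56 (I = -28*2 = -56)
h(L, O) = L
h(I, -543) + 294800 = -56 + 294800 = 294744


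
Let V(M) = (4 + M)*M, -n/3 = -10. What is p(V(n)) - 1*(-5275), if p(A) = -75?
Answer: 5200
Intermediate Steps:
n = 30 (n = -3*(-10) = 30)
V(M) = M*(4 + M)
p(V(n)) - 1*(-5275) = -75 - 1*(-5275) = -75 + 5275 = 5200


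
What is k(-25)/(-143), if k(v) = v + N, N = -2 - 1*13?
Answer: 40/143 ≈ 0.27972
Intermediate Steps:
N = -15 (N = -2 - 13 = -15)
k(v) = -15 + v (k(v) = v - 15 = -15 + v)
k(-25)/(-143) = (-15 - 25)/(-143) = -40*(-1/143) = 40/143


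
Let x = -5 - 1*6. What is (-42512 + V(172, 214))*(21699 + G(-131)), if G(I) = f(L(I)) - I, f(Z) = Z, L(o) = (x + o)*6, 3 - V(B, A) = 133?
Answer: -894543876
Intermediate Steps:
x = -11 (x = -5 - 6 = -11)
V(B, A) = -130 (V(B, A) = 3 - 1*133 = 3 - 133 = -130)
L(o) = -66 + 6*o (L(o) = (-11 + o)*6 = -66 + 6*o)
G(I) = -66 + 5*I (G(I) = (-66 + 6*I) - I = -66 + 5*I)
(-42512 + V(172, 214))*(21699 + G(-131)) = (-42512 - 130)*(21699 + (-66 + 5*(-131))) = -42642*(21699 + (-66 - 655)) = -42642*(21699 - 721) = -42642*20978 = -894543876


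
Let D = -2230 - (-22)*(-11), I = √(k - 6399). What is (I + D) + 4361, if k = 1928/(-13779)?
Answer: 1889 + I*√134994009719/4593 ≈ 1889.0 + 79.995*I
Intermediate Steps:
k = -1928/13779 (k = 1928*(-1/13779) = -1928/13779 ≈ -0.13992)
I = I*√134994009719/4593 (I = √(-1928/13779 - 6399) = √(-88173749/13779) = I*√134994009719/4593 ≈ 79.995*I)
D = -2472 (D = -2230 - 1*242 = -2230 - 242 = -2472)
(I + D) + 4361 = (I*√134994009719/4593 - 2472) + 4361 = (-2472 + I*√134994009719/4593) + 4361 = 1889 + I*√134994009719/4593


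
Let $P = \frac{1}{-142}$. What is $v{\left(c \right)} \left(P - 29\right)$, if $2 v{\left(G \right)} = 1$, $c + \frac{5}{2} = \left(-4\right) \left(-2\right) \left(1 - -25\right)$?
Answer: $- \frac{4119}{284} \approx -14.504$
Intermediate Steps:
$c = \frac{411}{2}$ ($c = - \frac{5}{2} + \left(-4\right) \left(-2\right) \left(1 - -25\right) = - \frac{5}{2} + 8 \left(1 + 25\right) = - \frac{5}{2} + 8 \cdot 26 = - \frac{5}{2} + 208 = \frac{411}{2} \approx 205.5$)
$v{\left(G \right)} = \frac{1}{2}$ ($v{\left(G \right)} = \frac{1}{2} \cdot 1 = \frac{1}{2}$)
$P = - \frac{1}{142} \approx -0.0070423$
$v{\left(c \right)} \left(P - 29\right) = \frac{- \frac{1}{142} - 29}{2} = \frac{1}{2} \left(- \frac{4119}{142}\right) = - \frac{4119}{284}$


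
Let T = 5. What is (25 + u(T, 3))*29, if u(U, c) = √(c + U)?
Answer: 725 + 58*√2 ≈ 807.02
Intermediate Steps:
u(U, c) = √(U + c)
(25 + u(T, 3))*29 = (25 + √(5 + 3))*29 = (25 + √8)*29 = (25 + 2*√2)*29 = 725 + 58*√2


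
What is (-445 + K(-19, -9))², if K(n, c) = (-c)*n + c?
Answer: 390625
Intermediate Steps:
K(n, c) = c - c*n (K(n, c) = -c*n + c = c - c*n)
(-445 + K(-19, -9))² = (-445 - 9*(1 - 1*(-19)))² = (-445 - 9*(1 + 19))² = (-445 - 9*20)² = (-445 - 180)² = (-625)² = 390625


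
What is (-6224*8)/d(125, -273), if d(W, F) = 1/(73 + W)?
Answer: -9858816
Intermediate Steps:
(-6224*8)/d(125, -273) = (-6224*8)/(1/(73 + 125)) = -49792/(1/198) = -49792/1/198 = -49792*198 = -9858816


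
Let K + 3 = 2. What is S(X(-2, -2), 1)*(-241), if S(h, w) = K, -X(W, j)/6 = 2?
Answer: 241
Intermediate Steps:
X(W, j) = -12 (X(W, j) = -6*2 = -12)
K = -1 (K = -3 + 2 = -1)
S(h, w) = -1
S(X(-2, -2), 1)*(-241) = -1*(-241) = 241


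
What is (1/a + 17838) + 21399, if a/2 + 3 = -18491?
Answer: 1451298155/36988 ≈ 39237.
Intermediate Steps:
a = -36988 (a = -6 + 2*(-18491) = -6 - 36982 = -36988)
(1/a + 17838) + 21399 = (1/(-36988) + 17838) + 21399 = (-1/36988 + 17838) + 21399 = 659791943/36988 + 21399 = 1451298155/36988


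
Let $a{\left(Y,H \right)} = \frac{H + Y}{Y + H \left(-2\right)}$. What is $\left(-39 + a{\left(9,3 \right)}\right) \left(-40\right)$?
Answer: $1400$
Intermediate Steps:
$a{\left(Y,H \right)} = \frac{H + Y}{Y - 2 H}$
$\left(-39 + a{\left(9,3 \right)}\right) \left(-40\right) = \left(-39 + \frac{\left(-1\right) 3 - 9}{\left(-1\right) 9 + 2 \cdot 3}\right) \left(-40\right) = \left(-39 + \frac{-3 - 9}{-9 + 6}\right) \left(-40\right) = \left(-39 + \frac{1}{-3} \left(-12\right)\right) \left(-40\right) = \left(-39 - -4\right) \left(-40\right) = \left(-39 + 4\right) \left(-40\right) = \left(-35\right) \left(-40\right) = 1400$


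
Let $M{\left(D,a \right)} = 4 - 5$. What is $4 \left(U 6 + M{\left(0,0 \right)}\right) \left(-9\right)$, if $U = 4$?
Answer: $-828$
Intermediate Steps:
$M{\left(D,a \right)} = -1$ ($M{\left(D,a \right)} = 4 - 5 = -1$)
$4 \left(U 6 + M{\left(0,0 \right)}\right) \left(-9\right) = 4 \left(4 \cdot 6 - 1\right) \left(-9\right) = 4 \left(24 - 1\right) \left(-9\right) = 4 \cdot 23 \left(-9\right) = 92 \left(-9\right) = -828$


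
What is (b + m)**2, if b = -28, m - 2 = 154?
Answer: 16384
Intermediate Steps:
m = 156 (m = 2 + 154 = 156)
(b + m)**2 = (-28 + 156)**2 = 128**2 = 16384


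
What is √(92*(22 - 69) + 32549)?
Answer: 5*√1129 ≈ 168.00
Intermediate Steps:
√(92*(22 - 69) + 32549) = √(92*(-47) + 32549) = √(-4324 + 32549) = √28225 = 5*√1129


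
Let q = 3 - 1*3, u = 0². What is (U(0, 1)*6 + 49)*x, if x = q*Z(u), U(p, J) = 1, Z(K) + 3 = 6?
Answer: 0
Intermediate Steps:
u = 0
Z(K) = 3 (Z(K) = -3 + 6 = 3)
q = 0 (q = 3 - 3 = 0)
x = 0 (x = 0*3 = 0)
(U(0, 1)*6 + 49)*x = (1*6 + 49)*0 = (6 + 49)*0 = 55*0 = 0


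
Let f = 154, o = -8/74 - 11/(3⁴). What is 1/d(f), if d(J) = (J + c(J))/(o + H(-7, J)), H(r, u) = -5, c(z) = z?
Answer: -3929/230769 ≈ -0.017026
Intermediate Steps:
o = -731/2997 (o = -8*1/74 - 11/81 = -4/37 - 11*1/81 = -4/37 - 11/81 = -731/2997 ≈ -0.24391)
d(J) = -2997*J/7858 (d(J) = (J + J)/(-731/2997 - 5) = (2*J)/(-15716/2997) = (2*J)*(-2997/15716) = -2997*J/7858)
1/d(f) = 1/(-2997/7858*154) = 1/(-230769/3929) = -3929/230769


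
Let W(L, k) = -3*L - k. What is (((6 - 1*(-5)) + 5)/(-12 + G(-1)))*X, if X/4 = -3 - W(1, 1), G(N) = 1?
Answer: -64/11 ≈ -5.8182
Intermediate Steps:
W(L, k) = -k - 3*L
X = 4 (X = 4*(-3 - (-1*1 - 3*1)) = 4*(-3 - (-1 - 3)) = 4*(-3 - 1*(-4)) = 4*(-3 + 4) = 4*1 = 4)
(((6 - 1*(-5)) + 5)/(-12 + G(-1)))*X = (((6 - 1*(-5)) + 5)/(-12 + 1))*4 = (((6 + 5) + 5)/(-11))*4 = ((11 + 5)*(-1/11))*4 = (16*(-1/11))*4 = -16/11*4 = -64/11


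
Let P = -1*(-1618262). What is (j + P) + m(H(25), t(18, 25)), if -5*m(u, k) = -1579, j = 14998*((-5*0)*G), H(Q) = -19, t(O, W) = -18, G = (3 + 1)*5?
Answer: 8092889/5 ≈ 1.6186e+6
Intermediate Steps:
G = 20 (G = 4*5 = 20)
j = 0 (j = 14998*(-5*0*20) = 14998*(0*20) = 14998*0 = 0)
P = 1618262
m(u, k) = 1579/5 (m(u, k) = -⅕*(-1579) = 1579/5)
(j + P) + m(H(25), t(18, 25)) = (0 + 1618262) + 1579/5 = 1618262 + 1579/5 = 8092889/5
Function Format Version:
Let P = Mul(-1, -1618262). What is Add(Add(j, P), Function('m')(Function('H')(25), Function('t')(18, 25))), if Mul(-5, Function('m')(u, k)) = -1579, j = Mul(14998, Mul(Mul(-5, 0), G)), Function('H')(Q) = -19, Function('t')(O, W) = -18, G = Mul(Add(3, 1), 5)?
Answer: Rational(8092889, 5) ≈ 1.6186e+6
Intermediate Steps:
G = 20 (G = Mul(4, 5) = 20)
j = 0 (j = Mul(14998, Mul(Mul(-5, 0), 20)) = Mul(14998, Mul(0, 20)) = Mul(14998, 0) = 0)
P = 1618262
Function('m')(u, k) = Rational(1579, 5) (Function('m')(u, k) = Mul(Rational(-1, 5), -1579) = Rational(1579, 5))
Add(Add(j, P), Function('m')(Function('H')(25), Function('t')(18, 25))) = Add(Add(0, 1618262), Rational(1579, 5)) = Add(1618262, Rational(1579, 5)) = Rational(8092889, 5)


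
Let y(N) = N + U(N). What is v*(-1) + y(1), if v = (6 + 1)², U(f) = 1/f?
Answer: -47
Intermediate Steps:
v = 49 (v = 7² = 49)
y(N) = N + 1/N
v*(-1) + y(1) = 49*(-1) + (1 + 1/1) = -49 + (1 + 1) = -49 + 2 = -47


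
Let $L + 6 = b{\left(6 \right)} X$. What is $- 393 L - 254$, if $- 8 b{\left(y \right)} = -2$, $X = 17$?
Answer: $\frac{1735}{4} \approx 433.75$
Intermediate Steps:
$b{\left(y \right)} = \frac{1}{4}$ ($b{\left(y \right)} = \left(- \frac{1}{8}\right) \left(-2\right) = \frac{1}{4}$)
$L = - \frac{7}{4}$ ($L = -6 + \frac{1}{4} \cdot 17 = -6 + \frac{17}{4} = - \frac{7}{4} \approx -1.75$)
$- 393 L - 254 = \left(-393\right) \left(- \frac{7}{4}\right) - 254 = \frac{2751}{4} - 254 = \frac{1735}{4}$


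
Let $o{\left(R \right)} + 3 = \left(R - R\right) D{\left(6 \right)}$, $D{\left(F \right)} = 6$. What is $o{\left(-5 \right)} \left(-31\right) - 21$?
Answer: $72$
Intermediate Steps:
$o{\left(R \right)} = -3$ ($o{\left(R \right)} = -3 + \left(R - R\right) 6 = -3 + 0 \cdot 6 = -3 + 0 = -3$)
$o{\left(-5 \right)} \left(-31\right) - 21 = \left(-3\right) \left(-31\right) - 21 = 93 - 21 = 72$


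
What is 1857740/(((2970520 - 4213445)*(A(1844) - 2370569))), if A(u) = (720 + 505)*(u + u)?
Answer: -371548/533769418135 ≈ -6.9608e-7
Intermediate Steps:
A(u) = 2450*u (A(u) = 1225*(2*u) = 2450*u)
1857740/(((2970520 - 4213445)*(A(1844) - 2370569))) = 1857740/(((2970520 - 4213445)*(2450*1844 - 2370569))) = 1857740/((-1242925*(4517800 - 2370569))) = 1857740/((-1242925*2147231)) = 1857740/(-2668847090675) = 1857740*(-1/2668847090675) = -371548/533769418135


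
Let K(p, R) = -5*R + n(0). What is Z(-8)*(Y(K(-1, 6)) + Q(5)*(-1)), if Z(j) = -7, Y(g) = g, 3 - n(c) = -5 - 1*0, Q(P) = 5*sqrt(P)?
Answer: 154 + 35*sqrt(5) ≈ 232.26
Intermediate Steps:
n(c) = 8 (n(c) = 3 - (-5 - 1*0) = 3 - (-5 + 0) = 3 - 1*(-5) = 3 + 5 = 8)
K(p, R) = 8 - 5*R (K(p, R) = -5*R + 8 = 8 - 5*R)
Z(-8)*(Y(K(-1, 6)) + Q(5)*(-1)) = -7*((8 - 5*6) + (5*sqrt(5))*(-1)) = -7*((8 - 30) - 5*sqrt(5)) = -7*(-22 - 5*sqrt(5)) = 154 + 35*sqrt(5)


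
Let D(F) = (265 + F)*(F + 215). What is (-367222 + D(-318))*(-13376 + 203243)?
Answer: -68686855521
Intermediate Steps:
D(F) = (215 + F)*(265 + F) (D(F) = (265 + F)*(215 + F) = (215 + F)*(265 + F))
(-367222 + D(-318))*(-13376 + 203243) = (-367222 + (56975 + (-318)**2 + 480*(-318)))*(-13376 + 203243) = (-367222 + (56975 + 101124 - 152640))*189867 = (-367222 + 5459)*189867 = -361763*189867 = -68686855521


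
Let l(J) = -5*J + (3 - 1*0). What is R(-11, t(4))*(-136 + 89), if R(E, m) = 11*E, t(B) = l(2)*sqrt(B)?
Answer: 5687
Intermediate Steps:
l(J) = 3 - 5*J (l(J) = -5*J + (3 + 0) = -5*J + 3 = 3 - 5*J)
t(B) = -7*sqrt(B) (t(B) = (3 - 5*2)*sqrt(B) = (3 - 10)*sqrt(B) = -7*sqrt(B))
R(-11, t(4))*(-136 + 89) = (11*(-11))*(-136 + 89) = -121*(-47) = 5687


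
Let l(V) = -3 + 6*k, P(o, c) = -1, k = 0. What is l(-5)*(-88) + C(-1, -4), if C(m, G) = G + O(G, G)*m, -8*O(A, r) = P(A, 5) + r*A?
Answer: 2095/8 ≈ 261.88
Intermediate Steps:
O(A, r) = ⅛ - A*r/8 (O(A, r) = -(-1 + r*A)/8 = -(-1 + A*r)/8 = ⅛ - A*r/8)
C(m, G) = G + m*(⅛ - G²/8) (C(m, G) = G + (⅛ - G*G/8)*m = G + (⅛ - G²/8)*m = G + m*(⅛ - G²/8))
l(V) = -3 (l(V) = -3 + 6*0 = -3 + 0 = -3)
l(-5)*(-88) + C(-1, -4) = -3*(-88) + (-4 - ⅛*(-1)*(-1 + (-4)²)) = 264 + (-4 - ⅛*(-1)*(-1 + 16)) = 264 + (-4 - ⅛*(-1)*15) = 264 + (-4 + 15/8) = 264 - 17/8 = 2095/8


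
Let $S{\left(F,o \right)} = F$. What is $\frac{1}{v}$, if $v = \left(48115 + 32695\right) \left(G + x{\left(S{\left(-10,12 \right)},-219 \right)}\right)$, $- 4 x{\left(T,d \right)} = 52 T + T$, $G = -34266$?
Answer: $- \frac{1}{2758328135} \approx -3.6254 \cdot 10^{-10}$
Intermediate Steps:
$x{\left(T,d \right)} = - \frac{53 T}{4}$ ($x{\left(T,d \right)} = - \frac{52 T + T}{4} = - \frac{53 T}{4}$)
$v = -2758328135$ ($v = \left(48115 + 32695\right) \left(-34266 - - \frac{265}{2}\right) = 80810 \left(-34266 + \frac{265}{2}\right) = 80810 \left(- \frac{68267}{2}\right) = -2758328135$)
$\frac{1}{v} = \frac{1}{-2758328135} = - \frac{1}{2758328135}$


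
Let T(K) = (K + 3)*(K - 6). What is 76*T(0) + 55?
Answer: -1313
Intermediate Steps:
T(K) = (-6 + K)*(3 + K) (T(K) = (3 + K)*(-6 + K) = (-6 + K)*(3 + K))
76*T(0) + 55 = 76*(-18 + 0² - 3*0) + 55 = 76*(-18 + 0 + 0) + 55 = 76*(-18) + 55 = -1368 + 55 = -1313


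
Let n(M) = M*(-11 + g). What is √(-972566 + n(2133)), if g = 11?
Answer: I*√972566 ≈ 986.19*I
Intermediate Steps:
n(M) = 0 (n(M) = M*(-11 + 11) = M*0 = 0)
√(-972566 + n(2133)) = √(-972566 + 0) = √(-972566) = I*√972566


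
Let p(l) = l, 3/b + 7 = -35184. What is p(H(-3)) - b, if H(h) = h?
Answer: -105570/35191 ≈ -2.9999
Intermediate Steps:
b = -3/35191 (b = 3/(-7 - 35184) = 3/(-35191) = 3*(-1/35191) = -3/35191 ≈ -8.5249e-5)
p(H(-3)) - b = -3 - 1*(-3/35191) = -3 + 3/35191 = -105570/35191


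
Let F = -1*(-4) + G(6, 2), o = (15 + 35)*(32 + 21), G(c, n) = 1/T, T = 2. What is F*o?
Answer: 11925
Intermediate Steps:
G(c, n) = ½ (G(c, n) = 1/2 = ½)
o = 2650 (o = 50*53 = 2650)
F = 9/2 (F = -1*(-4) + ½ = 4 + ½ = 9/2 ≈ 4.5000)
F*o = (9/2)*2650 = 11925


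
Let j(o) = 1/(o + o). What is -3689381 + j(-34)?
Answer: -250877909/68 ≈ -3.6894e+6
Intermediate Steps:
j(o) = 1/(2*o)
-3689381 + j(-34) = -3689381 + (½)/(-34) = -3689381 + (½)*(-1/34) = -3689381 - 1/68 = -250877909/68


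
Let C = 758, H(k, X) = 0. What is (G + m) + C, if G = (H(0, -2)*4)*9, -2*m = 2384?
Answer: -434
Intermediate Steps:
m = -1192 (m = -½*2384 = -1192)
G = 0 (G = (0*4)*9 = 0*9 = 0)
(G + m) + C = (0 - 1192) + 758 = -1192 + 758 = -434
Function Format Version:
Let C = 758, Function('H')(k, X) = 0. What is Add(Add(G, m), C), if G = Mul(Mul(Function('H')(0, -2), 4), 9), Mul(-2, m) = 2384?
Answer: -434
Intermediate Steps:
m = -1192 (m = Mul(Rational(-1, 2), 2384) = -1192)
G = 0 (G = Mul(Mul(0, 4), 9) = Mul(0, 9) = 0)
Add(Add(G, m), C) = Add(Add(0, -1192), 758) = Add(-1192, 758) = -434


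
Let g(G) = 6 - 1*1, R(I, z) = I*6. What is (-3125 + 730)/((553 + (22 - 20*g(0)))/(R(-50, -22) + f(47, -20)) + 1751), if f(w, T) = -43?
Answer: -821485/600118 ≈ -1.3689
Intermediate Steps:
R(I, z) = 6*I
g(G) = 5 (g(G) = 6 - 1 = 5)
(-3125 + 730)/((553 + (22 - 20*g(0)))/(R(-50, -22) + f(47, -20)) + 1751) = (-3125 + 730)/((553 + (22 - 20*5))/(6*(-50) - 43) + 1751) = -2395/((553 + (22 - 100))/(-300 - 43) + 1751) = -2395/((553 - 78)/(-343) + 1751) = -2395/(475*(-1/343) + 1751) = -2395/(-475/343 + 1751) = -2395/600118/343 = -2395*343/600118 = -821485/600118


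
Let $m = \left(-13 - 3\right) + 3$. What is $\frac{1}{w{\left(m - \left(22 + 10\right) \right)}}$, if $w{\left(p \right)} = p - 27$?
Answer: $- \frac{1}{72} \approx -0.013889$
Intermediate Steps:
$m = -13$ ($m = -16 + 3 = -13$)
$w{\left(p \right)} = -27 + p$ ($w{\left(p \right)} = p - 27 = -27 + p$)
$\frac{1}{w{\left(m - \left(22 + 10\right) \right)}} = \frac{1}{-27 - 45} = \frac{1}{-72} = - \frac{1}{72}$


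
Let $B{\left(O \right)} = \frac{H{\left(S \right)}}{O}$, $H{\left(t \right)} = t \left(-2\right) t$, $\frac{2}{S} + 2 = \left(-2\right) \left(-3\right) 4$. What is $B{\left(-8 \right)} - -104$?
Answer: $\frac{50337}{484} \approx 104.0$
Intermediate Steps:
$S = \frac{1}{11}$ ($S = \frac{2}{-2 + \left(-2\right) \left(-3\right) 4} = \frac{2}{-2 + 6 \cdot 4} = \frac{2}{-2 + 24} = \frac{2}{22} = 2 \cdot \frac{1}{22} = \frac{1}{11} \approx 0.090909$)
$H{\left(t \right)} = - 2 t^{2}$ ($H{\left(t \right)} = - 2 t t = - 2 t^{2}$)
$B{\left(O \right)} = - \frac{2}{121 O}$ ($B{\left(O \right)} = \frac{\left(-2\right) \left(\frac{1}{11}\right)^{2}}{O} = \frac{\left(-2\right) \frac{1}{121}}{O} = - \frac{2}{121 O}$)
$B{\left(-8 \right)} - -104 = - \frac{2}{121 \left(-8\right)} - -104 = \left(- \frac{2}{121}\right) \left(- \frac{1}{8}\right) + 104 = \frac{1}{484} + 104 = \frac{50337}{484}$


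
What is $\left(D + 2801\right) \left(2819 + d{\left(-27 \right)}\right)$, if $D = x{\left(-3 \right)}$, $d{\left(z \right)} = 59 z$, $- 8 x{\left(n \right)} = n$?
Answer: $\frac{13737943}{4} \approx 3.4345 \cdot 10^{6}$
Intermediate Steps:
$x{\left(n \right)} = - \frac{n}{8}$
$D = \frac{3}{8}$ ($D = \left(- \frac{1}{8}\right) \left(-3\right) = \frac{3}{8} \approx 0.375$)
$\left(D + 2801\right) \left(2819 + d{\left(-27 \right)}\right) = \left(\frac{3}{8} + 2801\right) \left(2819 + 59 \left(-27\right)\right) = \frac{22411 \left(2819 - 1593\right)}{8} = \frac{22411}{8} \cdot 1226 = \frac{13737943}{4}$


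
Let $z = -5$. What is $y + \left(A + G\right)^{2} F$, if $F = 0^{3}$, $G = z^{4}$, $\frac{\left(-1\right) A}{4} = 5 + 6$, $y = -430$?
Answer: $-430$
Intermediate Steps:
$A = -44$ ($A = - 4 \left(5 + 6\right) = \left(-4\right) 11 = -44$)
$G = 625$ ($G = \left(-5\right)^{4} = 625$)
$F = 0$
$y + \left(A + G\right)^{2} F = -430 + \left(-44 + 625\right)^{2} \cdot 0 = -430 + 581^{2} \cdot 0 = -430 + 337561 \cdot 0 = -430 + 0 = -430$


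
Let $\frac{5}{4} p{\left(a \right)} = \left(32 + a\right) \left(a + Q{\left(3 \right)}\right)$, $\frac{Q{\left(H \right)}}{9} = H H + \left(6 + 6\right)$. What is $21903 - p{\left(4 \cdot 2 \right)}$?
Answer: $15599$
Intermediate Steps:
$Q{\left(H \right)} = 108 + 9 H^{2}$ ($Q{\left(H \right)} = 9 \left(H H + \left(6 + 6\right)\right) = 9 \left(H^{2} + 12\right) = 9 \left(12 + H^{2}\right) = 108 + 9 H^{2}$)
$p{\left(a \right)} = \frac{4 \left(32 + a\right) \left(189 + a\right)}{5}$ ($p{\left(a \right)} = \frac{4 \left(32 + a\right) \left(a + \left(108 + 9 \cdot 3^{2}\right)\right)}{5} = \frac{4 \left(32 + a\right) \left(a + \left(108 + 9 \cdot 9\right)\right)}{5} = \frac{4 \left(32 + a\right) \left(a + \left(108 + 81\right)\right)}{5} = \frac{4 \left(32 + a\right) \left(a + 189\right)}{5} = \frac{4 \left(32 + a\right) \left(189 + a\right)}{5}$)
$21903 - p{\left(4 \cdot 2 \right)} = 21903 - \left(\frac{24192}{5} + \frac{4 \left(4 \cdot 2\right)^{2}}{5} + \frac{884 \cdot 4 \cdot 2}{5}\right) = 21903 - \left(\frac{24192}{5} + \frac{4 \cdot 8^{2}}{5} + \frac{884}{5} \cdot 8\right) = 21903 - \left(\frac{24192}{5} + \frac{4}{5} \cdot 64 + \frac{7072}{5}\right) = 21903 - \left(\frac{24192}{5} + \frac{256}{5} + \frac{7072}{5}\right) = 21903 - 6304 = 15599$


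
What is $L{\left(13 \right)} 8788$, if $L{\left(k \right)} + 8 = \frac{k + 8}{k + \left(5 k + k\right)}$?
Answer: $-68276$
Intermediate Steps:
$L{\left(k \right)} = -8 + \frac{8 + k}{7 k}$ ($L{\left(k \right)} = -8 + \frac{k + 8}{k + \left(5 k + k\right)} = -8 + \frac{8 + k}{k + 6 k} = -8 + \frac{8 + k}{7 k}$)
$L{\left(13 \right)} 8788 = \frac{8 - 715}{7 \cdot 13} \cdot 8788 = \frac{1}{7} \cdot \frac{1}{13} \left(8 - 715\right) 8788 = \frac{1}{7} \cdot \frac{1}{13} \left(-707\right) 8788 = \left(- \frac{101}{13}\right) 8788 = -68276$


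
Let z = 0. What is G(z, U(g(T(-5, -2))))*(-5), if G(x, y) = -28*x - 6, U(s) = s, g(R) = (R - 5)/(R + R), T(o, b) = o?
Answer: 30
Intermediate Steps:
g(R) = (-5 + R)/(2*R) (g(R) = (-5 + R)/((2*R)) = (-5 + R)*(1/(2*R)) = (-5 + R)/(2*R))
G(x, y) = -6 - 28*x
G(z, U(g(T(-5, -2))))*(-5) = (-6 - 28*0)*(-5) = (-6 + 0)*(-5) = -6*(-5) = 30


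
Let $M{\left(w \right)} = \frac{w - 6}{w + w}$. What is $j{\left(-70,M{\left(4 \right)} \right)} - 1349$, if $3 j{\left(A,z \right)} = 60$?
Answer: $-1329$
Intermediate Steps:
$M{\left(w \right)} = \frac{-6 + w}{2 w}$
$j{\left(A,z \right)} = 20$ ($j{\left(A,z \right)} = \frac{1}{3} \cdot 60 = 20$)
$j{\left(-70,M{\left(4 \right)} \right)} - 1349 = 20 - 1349 = -1329$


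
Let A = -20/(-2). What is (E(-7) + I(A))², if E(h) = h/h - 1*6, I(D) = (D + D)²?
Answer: 156025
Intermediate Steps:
A = 10 (A = -20*(-½) = 10)
I(D) = 4*D² (I(D) = (2*D)² = 4*D²)
E(h) = -5 (E(h) = 1 - 6 = -5)
(E(-7) + I(A))² = (-5 + 4*10²)² = (-5 + 4*100)² = (-5 + 400)² = 395² = 156025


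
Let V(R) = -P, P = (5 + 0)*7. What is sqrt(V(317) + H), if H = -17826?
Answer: I*sqrt(17861) ≈ 133.65*I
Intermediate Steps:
P = 35 (P = 5*7 = 35)
V(R) = -35 (V(R) = -1*35 = -35)
sqrt(V(317) + H) = sqrt(-35 - 17826) = sqrt(-17861) = I*sqrt(17861)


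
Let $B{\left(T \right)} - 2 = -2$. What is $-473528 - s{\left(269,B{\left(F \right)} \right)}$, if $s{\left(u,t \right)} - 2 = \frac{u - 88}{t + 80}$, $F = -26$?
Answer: $- \frac{37882581}{80} \approx -4.7353 \cdot 10^{5}$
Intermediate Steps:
$B{\left(T \right)} = 0$ ($B{\left(T \right)} = 2 - 2 = 0$)
$s{\left(u,t \right)} = 2 + \frac{-88 + u}{80 + t}$ ($s{\left(u,t \right)} = 2 + \frac{u - 88}{t + 80} = 2 + \frac{-88 + u}{80 + t}$)
$-473528 - s{\left(269,B{\left(F \right)} \right)} = -473528 - \frac{72 + 269 + 2 \cdot 0}{80 + 0} = -473528 - \frac{72 + 269 + 0}{80} = -473528 - \frac{1}{80} \cdot 341 = -473528 - \frac{341}{80} = - \frac{37882581}{80}$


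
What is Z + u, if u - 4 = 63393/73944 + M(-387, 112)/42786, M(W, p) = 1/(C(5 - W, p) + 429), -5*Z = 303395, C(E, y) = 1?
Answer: -2292842537259331/37789450920 ≈ -60674.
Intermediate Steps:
Z = -60679 (Z = -⅕*303395 = -60679)
M(W, p) = 1/430 (M(W, p) = 1/(1 + 429) = 1/430)
u = 183555115349/37789450920 (u = 4 + (63393/73944 + (1/430)/42786) = 4 + (63393*(1/73944) + (1/430)*(1/42786)) = 4 + (21131/24648 + 1/18397980) = 4 + 32397311669/37789450920 = 183555115349/37789450920 ≈ 4.8573)
Z + u = -60679 + 183555115349/37789450920 = -2292842537259331/37789450920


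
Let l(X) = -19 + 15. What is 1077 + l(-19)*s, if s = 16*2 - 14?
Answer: 1005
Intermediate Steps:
l(X) = -4
s = 18 (s = 32 - 14 = 18)
1077 + l(-19)*s = 1077 - 4*18 = 1077 - 72 = 1005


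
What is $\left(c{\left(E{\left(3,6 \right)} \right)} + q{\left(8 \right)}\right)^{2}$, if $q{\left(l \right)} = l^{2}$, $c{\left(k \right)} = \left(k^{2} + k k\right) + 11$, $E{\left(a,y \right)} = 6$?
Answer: $21609$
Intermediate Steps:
$c{\left(k \right)} = 11 + 2 k^{2}$ ($c{\left(k \right)} = \left(k^{2} + k^{2}\right) + 11 = 2 k^{2} + 11 = 11 + 2 k^{2}$)
$\left(c{\left(E{\left(3,6 \right)} \right)} + q{\left(8 \right)}\right)^{2} = \left(\left(11 + 2 \cdot 6^{2}\right) + 8^{2}\right)^{2} = \left(\left(11 + 2 \cdot 36\right) + 64\right)^{2} = \left(\left(11 + 72\right) + 64\right)^{2} = \left(83 + 64\right)^{2} = 147^{2} = 21609$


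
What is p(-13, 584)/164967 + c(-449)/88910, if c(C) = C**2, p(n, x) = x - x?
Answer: 201601/88910 ≈ 2.2675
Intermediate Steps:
p(n, x) = 0
p(-13, 584)/164967 + c(-449)/88910 = 0/164967 + (-449)**2/88910 = 0*(1/164967) + 201601*(1/88910) = 0 + 201601/88910 = 201601/88910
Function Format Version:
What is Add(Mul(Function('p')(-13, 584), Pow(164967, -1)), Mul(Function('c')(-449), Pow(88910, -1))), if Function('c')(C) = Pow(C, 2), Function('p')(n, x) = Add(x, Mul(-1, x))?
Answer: Rational(201601, 88910) ≈ 2.2675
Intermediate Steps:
Function('p')(n, x) = 0
Add(Mul(Function('p')(-13, 584), Pow(164967, -1)), Mul(Function('c')(-449), Pow(88910, -1))) = Add(Mul(0, Pow(164967, -1)), Mul(Pow(-449, 2), Pow(88910, -1))) = Add(Mul(0, Rational(1, 164967)), Mul(201601, Rational(1, 88910))) = Add(0, Rational(201601, 88910)) = Rational(201601, 88910)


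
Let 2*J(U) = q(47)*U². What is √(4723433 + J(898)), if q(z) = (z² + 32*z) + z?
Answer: √1520762953 ≈ 38997.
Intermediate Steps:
q(z) = z² + 33*z
J(U) = 1880*U² (J(U) = ((47*(33 + 47))*U²)/2 = ((47*80)*U²)/2 = (3760*U²)/2 = 1880*U²)
√(4723433 + J(898)) = √(4723433 + 1880*898²) = √(4723433 + 1880*806404) = √(4723433 + 1516039520) = √1520762953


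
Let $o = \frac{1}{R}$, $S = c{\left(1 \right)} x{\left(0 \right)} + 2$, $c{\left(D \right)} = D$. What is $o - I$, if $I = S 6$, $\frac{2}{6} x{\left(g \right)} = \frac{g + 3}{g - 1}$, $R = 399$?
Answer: $\frac{16759}{399} \approx 42.003$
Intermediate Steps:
$x{\left(g \right)} = \frac{3 \left(3 + g\right)}{-1 + g}$ ($x{\left(g \right)} = 3 \frac{g + 3}{g - 1} = 3 \frac{3 + g}{-1 + g} = \frac{3 \left(3 + g\right)}{-1 + g}$)
$S = -7$ ($S = 1 \frac{3 \left(3 + 0\right)}{-1 + 0} + 2 = 1 \cdot 3 \frac{1}{-1} \cdot 3 + 2 = 1 \cdot 3 \left(-1\right) 3 + 2 = 1 \left(-9\right) + 2 = -9 + 2 = -7$)
$o = \frac{1}{399} \approx 0.0025063$
$I = -42$ ($I = \left(-7\right) 6 = -42$)
$o - I = \frac{1}{399} - -42 = \frac{1}{399} + 42 = \frac{16759}{399}$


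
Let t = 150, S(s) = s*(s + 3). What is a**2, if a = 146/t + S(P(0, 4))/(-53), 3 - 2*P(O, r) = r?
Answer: 251254201/252810000 ≈ 0.99385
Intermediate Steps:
P(O, r) = 3/2 - r/2
S(s) = s*(3 + s)
a = 15851/15900 (a = 146/150 + ((3/2 - 1/2*4)*(3 + (3/2 - 1/2*4)))/(-53) = 146*(1/150) + ((3/2 - 2)*(3 + (3/2 - 2)))*(-1/53) = 73/75 - (3 - 1/2)/2*(-1/53) = 73/75 - 1/2*5/2*(-1/53) = 73/75 - 5/4*(-1/53) = 73/75 + 5/212 = 15851/15900 ≈ 0.99692)
a**2 = (15851/15900)**2 = 251254201/252810000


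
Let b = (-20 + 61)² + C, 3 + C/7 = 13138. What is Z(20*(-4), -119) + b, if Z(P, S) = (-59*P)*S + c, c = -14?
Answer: -468068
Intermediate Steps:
C = 91945 (C = -21 + 7*13138 = -21 + 91966 = 91945)
Z(P, S) = -14 - 59*P*S (Z(P, S) = (-59*P)*S - 14 = -59*P*S - 14 = -14 - 59*P*S)
b = 93626 (b = (-20 + 61)² + 91945 = 41² + 91945 = 1681 + 91945 = 93626)
Z(20*(-4), -119) + b = (-14 - 59*20*(-4)*(-119)) + 93626 = (-14 - 59*(-80)*(-119)) + 93626 = (-14 - 561680) + 93626 = -561694 + 93626 = -468068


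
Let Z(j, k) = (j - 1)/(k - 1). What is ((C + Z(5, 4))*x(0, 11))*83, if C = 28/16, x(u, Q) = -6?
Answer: -3071/2 ≈ -1535.5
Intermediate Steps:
Z(j, k) = (-1 + j)/(-1 + k)
C = 7/4 (C = 28*(1/16) = 7/4 ≈ 1.7500)
((C + Z(5, 4))*x(0, 11))*83 = ((7/4 + (-1 + 5)/(-1 + 4))*(-6))*83 = ((7/4 + 4/3)*(-6))*83 = ((37/12)*(-6))*83 = -37/2*83 = -3071/2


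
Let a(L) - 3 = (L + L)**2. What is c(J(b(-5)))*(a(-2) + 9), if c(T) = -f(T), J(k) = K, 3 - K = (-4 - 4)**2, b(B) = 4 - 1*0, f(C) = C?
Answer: 1708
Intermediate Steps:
b(B) = 4 (b(B) = 4 + 0 = 4)
K = -61 (K = 3 - (-4 - 4)**2 = 3 - 1*(-8)**2 = 3 - 1*64 = 3 - 64 = -61)
a(L) = 3 + 4*L**2 (a(L) = 3 + (L + L)**2 = 3 + (2*L)**2 = 3 + 4*L**2)
J(k) = -61
c(T) = -T
c(J(b(-5)))*(a(-2) + 9) = (-1*(-61))*((3 + 4*(-2)**2) + 9) = 61*((3 + 4*4) + 9) = 61*((3 + 16) + 9) = 61*(19 + 9) = 61*28 = 1708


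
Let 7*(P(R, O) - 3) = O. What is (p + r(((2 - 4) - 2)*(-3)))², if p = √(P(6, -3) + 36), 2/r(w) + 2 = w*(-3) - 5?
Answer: 499258/12943 - 12*√210/301 ≈ 37.996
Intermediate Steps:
P(R, O) = 3 + O/7
r(w) = 2/(-7 - 3*w) (r(w) = 2/(-2 + (w*(-3) - 5)) = 2/(-2 + (-3*w - 5)) = 2/(-2 + (-5 - 3*w)) = 2/(-7 - 3*w))
p = 3*√210/7 (p = √((3 + (⅐)*(-3)) + 36) = √((3 - 3/7) + 36) = √(18/7 + 36) = √(270/7) = 3*√210/7 ≈ 6.2106)
(p + r(((2 - 4) - 2)*(-3)))² = (3*√210/7 - 2/(7 + 3*(((2 - 4) - 2)*(-3))))² = (3*√210/7 - 2/(7 + 3*((-2 - 2)*(-3))))² = (3*√210/7 - 2/(7 + 3*(-4*(-3))))² = (3*√210/7 - 2/(7 + 3*12))² = (3*√210/7 - 2/(7 + 36))² = (3*√210/7 - 2/43)² = (-2/43 + 3*√210/7)²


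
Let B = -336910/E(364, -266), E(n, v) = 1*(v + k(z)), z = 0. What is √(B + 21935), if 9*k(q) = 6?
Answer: √3675727010/398 ≈ 152.33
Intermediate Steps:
k(q) = ⅔ (k(q) = (⅑)*6 = ⅔)
E(n, v) = ⅔ + v (E(n, v) = 1*(v + ⅔) = 1*(⅔ + v) = ⅔ + v)
B = 505365/398 (B = -336910/(⅔ - 266) = -336910/(-796/3) = -336910*(-3/796) = 505365/398 ≈ 1269.8)
√(B + 21935) = √(505365/398 + 21935) = √(9235495/398) = √3675727010/398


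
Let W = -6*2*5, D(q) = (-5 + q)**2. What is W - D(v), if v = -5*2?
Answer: -285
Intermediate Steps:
v = -10
W = -60 (W = -12*5 = -60)
W - D(v) = -60 - (-5 - 10)**2 = -60 - 1*(-15)**2 = -60 - 1*225 = -60 - 225 = -285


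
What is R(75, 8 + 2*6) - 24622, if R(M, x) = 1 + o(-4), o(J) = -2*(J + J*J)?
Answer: -24645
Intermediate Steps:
o(J) = -2*J - 2*J**2 (o(J) = -2*(J + J**2) = -2*J - 2*J**2)
R(M, x) = -23 (R(M, x) = 1 - 2*(-4)*(1 - 4) = 1 - 2*(-4)*(-3) = 1 - 24 = -23)
R(75, 8 + 2*6) - 24622 = -23 - 24622 = -24645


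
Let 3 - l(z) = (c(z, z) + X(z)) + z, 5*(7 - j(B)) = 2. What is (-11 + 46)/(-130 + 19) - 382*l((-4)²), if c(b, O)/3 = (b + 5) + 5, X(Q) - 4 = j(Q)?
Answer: 21540041/555 ≈ 38811.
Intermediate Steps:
j(B) = 33/5 (j(B) = 7 - ⅕*2 = 7 - ⅖ = 33/5)
X(Q) = 53/5 (X(Q) = 4 + 33/5 = 53/5)
c(b, O) = 30 + 3*b (c(b, O) = 3*((b + 5) + 5) = 3*((5 + b) + 5) = 3*(10 + b) = 30 + 3*b)
l(z) = -188/5 - 4*z (l(z) = 3 - (((30 + 3*z) + 53/5) + z) = 3 - ((203/5 + 3*z) + z) = 3 - (203/5 + 4*z) = 3 + (-203/5 - 4*z) = -188/5 - 4*z)
(-11 + 46)/(-130 + 19) - 382*l((-4)²) = (-11 + 46)/(-130 + 19) - 382*(-188/5 - 4*(-4)²) = 35/(-111) - 382*(-188/5 - 4*16) = 35*(-1/111) - 382*(-188/5 - 64) = -35/111 - 382*(-508/5) = -35/111 + 194056/5 = 21540041/555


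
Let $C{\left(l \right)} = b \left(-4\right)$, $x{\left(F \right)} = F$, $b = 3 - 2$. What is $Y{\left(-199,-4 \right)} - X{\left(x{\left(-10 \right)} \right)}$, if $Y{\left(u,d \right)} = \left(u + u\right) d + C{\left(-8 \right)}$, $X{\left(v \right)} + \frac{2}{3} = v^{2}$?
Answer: $\frac{4466}{3} \approx 1488.7$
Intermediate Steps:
$b = 1$ ($b = 3 - 2 = 1$)
$C{\left(l \right)} = -4$ ($C{\left(l \right)} = 1 \left(-4\right) = -4$)
$X{\left(v \right)} = - \frac{2}{3} + v^{2}$
$Y{\left(u,d \right)} = -4 + 2 d u$ ($Y{\left(u,d \right)} = \left(u + u\right) d - 4 = 2 u d - 4 = 2 d u - 4 = -4 + 2 d u$)
$Y{\left(-199,-4 \right)} - X{\left(x{\left(-10 \right)} \right)} = \left(-4 + 2 \left(-4\right) \left(-199\right)\right) - \left(- \frac{2}{3} + \left(-10\right)^{2}\right) = \left(-4 + 1592\right) - \left(- \frac{2}{3} + 100\right) = 1588 - \frac{298}{3} = \frac{4466}{3}$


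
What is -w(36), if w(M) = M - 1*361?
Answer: 325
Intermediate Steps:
w(M) = -361 + M (w(M) = M - 361 = -361 + M)
-w(36) = -(-361 + 36) = -1*(-325) = 325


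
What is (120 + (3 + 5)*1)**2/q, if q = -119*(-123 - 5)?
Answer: 128/119 ≈ 1.0756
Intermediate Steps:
q = 15232 (q = -119*(-128) = 15232)
(120 + (3 + 5)*1)**2/q = (120 + (3 + 5)*1)**2/15232 = (120 + 8*1)**2*(1/15232) = (120 + 8)**2*(1/15232) = 128**2*(1/15232) = 16384*(1/15232) = 128/119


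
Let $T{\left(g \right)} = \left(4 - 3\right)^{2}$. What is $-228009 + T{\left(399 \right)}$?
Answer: $-228008$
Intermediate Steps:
$T{\left(g \right)} = 1$ ($T{\left(g \right)} = 1^{2} = 1$)
$-228009 + T{\left(399 \right)} = -228009 + 1 = -228008$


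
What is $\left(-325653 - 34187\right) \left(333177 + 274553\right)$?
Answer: $-218685563200$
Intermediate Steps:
$\left(-325653 - 34187\right) \left(333177 + 274553\right) = \left(-359840\right) 607730 = -218685563200$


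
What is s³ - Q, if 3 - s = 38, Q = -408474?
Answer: 365599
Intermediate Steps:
s = -35 (s = 3 - 1*38 = 3 - 38 = -35)
s³ - Q = (-35)³ - 1*(-408474) = -42875 + 408474 = 365599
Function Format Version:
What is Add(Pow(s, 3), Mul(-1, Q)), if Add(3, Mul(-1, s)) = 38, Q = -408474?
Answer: 365599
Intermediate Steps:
s = -35 (s = Add(3, Mul(-1, 38)) = Add(3, -38) = -35)
Add(Pow(s, 3), Mul(-1, Q)) = Add(Pow(-35, 3), Mul(-1, -408474)) = Add(-42875, 408474) = 365599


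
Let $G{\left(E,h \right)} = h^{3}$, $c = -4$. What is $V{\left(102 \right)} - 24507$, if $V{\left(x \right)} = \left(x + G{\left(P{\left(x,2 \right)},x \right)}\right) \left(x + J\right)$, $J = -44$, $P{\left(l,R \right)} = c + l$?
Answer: $61531473$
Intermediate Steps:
$P{\left(l,R \right)} = -4 + l$
$V{\left(x \right)} = \left(-44 + x\right) \left(x + x^{3}\right)$ ($V{\left(x \right)} = \left(x + x^{3}\right) \left(x - 44\right) = \left(x + x^{3}\right) \left(-44 + x\right) = \left(-44 + x\right) \left(x + x^{3}\right)$)
$V{\left(102 \right)} - 24507 = 102 \left(-44 + 102 + 102^{3} - 44 \cdot 102^{2}\right) - 24507 = 102 \left(-44 + 102 + 1061208 - 457776\right) - 24507 = 102 \cdot 603490 - 24507 = 61555980 - 24507 = 61531473$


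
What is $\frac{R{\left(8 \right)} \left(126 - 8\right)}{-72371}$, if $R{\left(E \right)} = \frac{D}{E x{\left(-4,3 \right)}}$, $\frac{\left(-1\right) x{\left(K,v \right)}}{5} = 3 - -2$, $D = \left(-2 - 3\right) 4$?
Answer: $- \frac{59}{361855} \approx -0.00016305$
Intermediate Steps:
$D = -20$ ($D = \left(-5\right) 4 = -20$)
$x{\left(K,v \right)} = -25$ ($x{\left(K,v \right)} = - 5 \left(3 - -2\right) = - 5 \left(3 + 2\right) = \left(-5\right) 5 = -25$)
$R{\left(E \right)} = \frac{4}{5 E}$ ($R{\left(E \right)} = - \frac{20}{E \left(-25\right)} = - \frac{20}{\left(-25\right) E} = - 20 \left(- \frac{1}{25 E}\right) = \frac{4}{5 E}$)
$\frac{R{\left(8 \right)} \left(126 - 8\right)}{-72371} = \frac{\frac{4}{5 \cdot 8} \left(126 - 8\right)}{-72371} = \frac{4}{5} \cdot \frac{1}{8} \cdot 118 \left(- \frac{1}{72371}\right) = \frac{1}{10} \cdot 118 \left(- \frac{1}{72371}\right) = \frac{59}{5} \left(- \frac{1}{72371}\right) = - \frac{59}{361855}$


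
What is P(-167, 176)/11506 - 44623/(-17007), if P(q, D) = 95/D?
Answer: 90365689553/34440127392 ≈ 2.6238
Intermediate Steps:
P(-167, 176)/11506 - 44623/(-17007) = (95/176)/11506 - 44623/(-17007) = (95*(1/176))*(1/11506) - 44623*(-1/17007) = (95/176)*(1/11506) + 44623/17007 = 95/2025056 + 44623/17007 = 90365689553/34440127392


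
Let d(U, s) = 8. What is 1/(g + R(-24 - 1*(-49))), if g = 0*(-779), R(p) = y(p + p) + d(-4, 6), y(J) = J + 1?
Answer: 1/59 ≈ 0.016949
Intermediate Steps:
y(J) = 1 + J
R(p) = 9 + 2*p (R(p) = (1 + (p + p)) + 8 = (1 + 2*p) + 8 = 9 + 2*p)
g = 0
1/(g + R(-24 - 1*(-49))) = 1/(0 + (9 + 2*(-24 - 1*(-49)))) = 1/(0 + (9 + 2*(-24 + 49))) = 1/(0 + (9 + 2*25)) = 1/(0 + (9 + 50)) = 1/(0 + 59) = 1/59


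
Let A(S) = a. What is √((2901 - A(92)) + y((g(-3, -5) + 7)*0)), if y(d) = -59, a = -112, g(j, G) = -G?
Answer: √2954 ≈ 54.351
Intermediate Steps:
A(S) = -112
√((2901 - A(92)) + y((g(-3, -5) + 7)*0)) = √((2901 - 1*(-112)) - 59) = √((2901 + 112) - 59) = √(3013 - 59) = √2954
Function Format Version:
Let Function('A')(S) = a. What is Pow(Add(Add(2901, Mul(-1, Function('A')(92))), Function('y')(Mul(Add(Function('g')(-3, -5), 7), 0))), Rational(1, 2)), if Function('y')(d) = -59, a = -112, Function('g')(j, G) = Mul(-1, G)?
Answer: Pow(2954, Rational(1, 2)) ≈ 54.351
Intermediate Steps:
Function('A')(S) = -112
Pow(Add(Add(2901, Mul(-1, Function('A')(92))), Function('y')(Mul(Add(Function('g')(-3, -5), 7), 0))), Rational(1, 2)) = Pow(Add(Add(2901, Mul(-1, -112)), -59), Rational(1, 2)) = Pow(Add(Add(2901, 112), -59), Rational(1, 2)) = Pow(Add(3013, -59), Rational(1, 2)) = Pow(2954, Rational(1, 2))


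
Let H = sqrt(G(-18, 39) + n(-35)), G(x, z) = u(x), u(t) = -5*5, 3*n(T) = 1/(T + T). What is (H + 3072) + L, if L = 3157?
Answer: 6229 + I*sqrt(1102710)/210 ≈ 6229.0 + 5.0005*I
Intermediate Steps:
n(T) = 1/(6*T) (n(T) = 1/(3*(T + T)) = 1/(3*((2*T))) = (1/(2*T))/3 = 1/(6*T))
u(t) = -25
G(x, z) = -25
H = I*sqrt(1102710)/210 (H = sqrt(-25 + (1/6)/(-35)) = sqrt(-25 + (1/6)*(-1/35)) = sqrt(-25 - 1/210) = sqrt(-5251/210) = I*sqrt(1102710)/210 ≈ 5.0005*I)
(H + 3072) + L = (I*sqrt(1102710)/210 + 3072) + 3157 = (3072 + I*sqrt(1102710)/210) + 3157 = 6229 + I*sqrt(1102710)/210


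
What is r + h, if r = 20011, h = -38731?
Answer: -18720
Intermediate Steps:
r + h = 20011 - 38731 = -18720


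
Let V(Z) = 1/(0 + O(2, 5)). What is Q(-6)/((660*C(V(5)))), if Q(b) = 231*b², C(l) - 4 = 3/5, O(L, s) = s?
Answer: 63/23 ≈ 2.7391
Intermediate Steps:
V(Z) = ⅕ (V(Z) = 1/(0 + 5) = 1/5 = ⅕)
C(l) = 23/5 (C(l) = 4 + 3/5 = 4 + 3*(⅕) = 4 + ⅗ = 23/5)
Q(-6)/((660*C(V(5)))) = (231*(-6)²)/((660*(23/5))) = (231*36)/3036 = 8316*(1/3036) = 63/23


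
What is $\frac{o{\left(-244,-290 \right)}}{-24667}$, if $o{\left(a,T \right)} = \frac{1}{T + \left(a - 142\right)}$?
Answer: $\frac{1}{16674892} \approx 5.997 \cdot 10^{-8}$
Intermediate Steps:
$o{\left(a,T \right)} = \frac{1}{-142 + T + a}$ ($o{\left(a,T \right)} = \frac{1}{T + \left(-142 + a\right)} = \frac{1}{-142 + T + a}$)
$\frac{o{\left(-244,-290 \right)}}{-24667} = \frac{1}{\left(-142 - 290 - 244\right) \left(-24667\right)} = \frac{1}{-676} \left(- \frac{1}{24667}\right) = \left(- \frac{1}{676}\right) \left(- \frac{1}{24667}\right) = \frac{1}{16674892}$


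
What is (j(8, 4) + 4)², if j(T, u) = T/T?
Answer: 25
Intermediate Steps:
j(T, u) = 1
(j(8, 4) + 4)² = (1 + 4)² = 5² = 25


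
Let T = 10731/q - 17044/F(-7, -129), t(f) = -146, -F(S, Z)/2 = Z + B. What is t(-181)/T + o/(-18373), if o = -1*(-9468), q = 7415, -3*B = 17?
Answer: 3140956162696/1701675713559 ≈ 1.8458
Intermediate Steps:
B = -17/3 (B = -⅓*17 = -17/3 ≈ -5.6667)
F(S, Z) = 34/3 - 2*Z (F(S, Z) = -2*(Z - 17/3) = -2*(-17/3 + Z) = 34/3 - 2*Z)
T = -92618283/1497830 (T = 10731/7415 - 17044/(34/3 - 2*(-129)) = 10731*(1/7415) - 17044/(34/3 + 258) = 10731/7415 - 17044/808/3 = 10731/7415 - 17044*3/808 = 10731/7415 - 12783/202 = -92618283/1497830 ≈ -61.835)
o = 9468
t(-181)/T + o/(-18373) = -146/(-92618283/1497830) + 9468/(-18373) = -146*(-1497830/92618283) + 9468*(-1/18373) = 218683180/92618283 - 9468/18373 = 3140956162696/1701675713559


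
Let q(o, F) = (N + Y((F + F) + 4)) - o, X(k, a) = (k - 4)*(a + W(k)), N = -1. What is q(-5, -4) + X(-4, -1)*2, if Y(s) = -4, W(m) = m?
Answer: 80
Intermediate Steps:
X(k, a) = (-4 + k)*(a + k) (X(k, a) = (k - 4)*(a + k) = (-4 + k)*(a + k))
q(o, F) = -5 - o (q(o, F) = (-1 - 4) - o = -5 - o)
q(-5, -4) + X(-4, -1)*2 = (-5 - 1*(-5)) + ((-4)² - 4*(-1) - 4*(-4) - 1*(-4))*2 = (-5 + 5) + (16 + 4 + 16 + 4)*2 = 0 + 40*2 = 0 + 80 = 80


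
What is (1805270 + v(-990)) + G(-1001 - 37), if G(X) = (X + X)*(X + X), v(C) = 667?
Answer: 6115713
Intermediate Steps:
G(X) = 4*X² (G(X) = (2*X)*(2*X) = 4*X²)
(1805270 + v(-990)) + G(-1001 - 37) = (1805270 + 667) + 4*(-1001 - 37)² = 1805937 + 4*(-1038)² = 1805937 + 4*1077444 = 1805937 + 4309776 = 6115713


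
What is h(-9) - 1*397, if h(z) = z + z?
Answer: -415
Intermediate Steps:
h(z) = 2*z
h(-9) - 1*397 = 2*(-9) - 1*397 = -18 - 397 = -415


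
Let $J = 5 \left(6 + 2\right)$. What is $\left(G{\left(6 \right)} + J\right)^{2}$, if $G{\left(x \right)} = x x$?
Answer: $5776$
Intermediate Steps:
$G{\left(x \right)} = x^{2}$
$J = 40$ ($J = 5 \cdot 8 = 40$)
$\left(G{\left(6 \right)} + J\right)^{2} = \left(6^{2} + 40\right)^{2} = \left(36 + 40\right)^{2} = 76^{2} = 5776$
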